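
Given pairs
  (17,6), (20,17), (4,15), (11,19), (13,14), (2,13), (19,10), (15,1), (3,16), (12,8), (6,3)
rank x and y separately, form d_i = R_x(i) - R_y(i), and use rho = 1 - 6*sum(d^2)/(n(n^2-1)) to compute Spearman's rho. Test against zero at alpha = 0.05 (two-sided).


Step 1: Rank x and y separately (midranks; no ties here).
rank(x): 17->9, 20->11, 4->3, 11->5, 13->7, 2->1, 19->10, 15->8, 3->2, 12->6, 6->4
rank(y): 6->3, 17->10, 15->8, 19->11, 14->7, 13->6, 10->5, 1->1, 16->9, 8->4, 3->2
Step 2: d_i = R_x(i) - R_y(i); compute d_i^2.
  (9-3)^2=36, (11-10)^2=1, (3-8)^2=25, (5-11)^2=36, (7-7)^2=0, (1-6)^2=25, (10-5)^2=25, (8-1)^2=49, (2-9)^2=49, (6-4)^2=4, (4-2)^2=4
sum(d^2) = 254.
Step 3: rho = 1 - 6*254 / (11*(11^2 - 1)) = 1 - 1524/1320 = -0.154545.
Step 4: Under H0, t = rho * sqrt((n-2)/(1-rho^2)) = -0.4693 ~ t(9).
Step 5: Two-sided p-value from the t-distribution with 9 df = 0.650034.
Step 6: alpha = 0.05. fail to reject H0.

rho = -0.1545, p = 0.650034, fail to reject H0 at alpha = 0.05.


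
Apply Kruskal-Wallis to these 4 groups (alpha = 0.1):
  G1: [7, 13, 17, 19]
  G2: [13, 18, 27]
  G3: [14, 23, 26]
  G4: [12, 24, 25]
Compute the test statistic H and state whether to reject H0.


Step 1: Combine all N = 13 observations and assign midranks.
sorted (value, group, rank): (7,G1,1), (12,G4,2), (13,G1,3.5), (13,G2,3.5), (14,G3,5), (17,G1,6), (18,G2,7), (19,G1,8), (23,G3,9), (24,G4,10), (25,G4,11), (26,G3,12), (27,G2,13)
Step 2: Sum ranks within each group.
R_1 = 18.5 (n_1 = 4)
R_2 = 23.5 (n_2 = 3)
R_3 = 26 (n_3 = 3)
R_4 = 23 (n_4 = 3)
Step 3: H = 12/(N(N+1)) * sum(R_i^2/n_i) - 3(N+1)
     = 12/(13*14) * (18.5^2/4 + 23.5^2/3 + 26^2/3 + 23^2/3) - 3*14
     = 0.065934 * 671.312 - 42
     = 2.262363.
Step 4: Ties present; correction factor C = 1 - 6/(13^3 - 13) = 0.997253. Corrected H = 2.262363 / 0.997253 = 2.268595.
Step 5: Under H0, H ~ chi^2(3); p-value = 0.518564.
Step 6: alpha = 0.1. fail to reject H0.

H = 2.2686, df = 3, p = 0.518564, fail to reject H0.


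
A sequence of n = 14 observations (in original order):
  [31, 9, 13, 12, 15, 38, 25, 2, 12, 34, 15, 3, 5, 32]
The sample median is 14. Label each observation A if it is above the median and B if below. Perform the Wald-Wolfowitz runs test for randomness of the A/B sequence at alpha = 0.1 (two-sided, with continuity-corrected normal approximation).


Step 1: Compute median = 14; label A = above, B = below.
Labels in order: ABBBAAABBAABBA  (n_A = 7, n_B = 7)
Step 2: Count runs R = 7.
Step 3: Under H0 (random ordering), E[R] = 2*n_A*n_B/(n_A+n_B) + 1 = 2*7*7/14 + 1 = 8.0000.
        Var[R] = 2*n_A*n_B*(2*n_A*n_B - n_A - n_B) / ((n_A+n_B)^2 * (n_A+n_B-1)) = 8232/2548 = 3.2308.
        SD[R] = 1.7974.
Step 4: Continuity-corrected z = (R + 0.5 - E[R]) / SD[R] = (7 + 0.5 - 8.0000) / 1.7974 = -0.2782.
Step 5: Two-sided p-value via normal approximation = 2*(1 - Phi(|z|)) = 0.780879.
Step 6: alpha = 0.1. fail to reject H0.

R = 7, z = -0.2782, p = 0.780879, fail to reject H0.


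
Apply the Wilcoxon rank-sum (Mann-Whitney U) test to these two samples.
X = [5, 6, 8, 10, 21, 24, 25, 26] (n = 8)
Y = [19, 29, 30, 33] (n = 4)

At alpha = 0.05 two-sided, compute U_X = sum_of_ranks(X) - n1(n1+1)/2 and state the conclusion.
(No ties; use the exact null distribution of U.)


Step 1: Combine and sort all 12 observations; assign midranks.
sorted (value, group): (5,X), (6,X), (8,X), (10,X), (19,Y), (21,X), (24,X), (25,X), (26,X), (29,Y), (30,Y), (33,Y)
ranks: 5->1, 6->2, 8->3, 10->4, 19->5, 21->6, 24->7, 25->8, 26->9, 29->10, 30->11, 33->12
Step 2: Rank sum for X: R1 = 1 + 2 + 3 + 4 + 6 + 7 + 8 + 9 = 40.
Step 3: U_X = R1 - n1(n1+1)/2 = 40 - 8*9/2 = 40 - 36 = 4.
       U_Y = n1*n2 - U_X = 32 - 4 = 28.
Step 4: No ties, so the exact null distribution of U (based on enumerating the C(12,8) = 495 equally likely rank assignments) gives the two-sided p-value.
Step 5: p-value = 0.048485; compare to alpha = 0.05. reject H0.

U_X = 4, p = 0.048485, reject H0 at alpha = 0.05.


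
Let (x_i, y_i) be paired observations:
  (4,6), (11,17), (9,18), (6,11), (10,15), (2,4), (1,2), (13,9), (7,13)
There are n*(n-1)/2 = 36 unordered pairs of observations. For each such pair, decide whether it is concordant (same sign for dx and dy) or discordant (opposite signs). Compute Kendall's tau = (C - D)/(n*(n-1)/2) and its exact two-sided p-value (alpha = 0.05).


Step 1: Enumerate the 36 unordered pairs (i,j) with i<j and classify each by sign(x_j-x_i) * sign(y_j-y_i).
  (1,2):dx=+7,dy=+11->C; (1,3):dx=+5,dy=+12->C; (1,4):dx=+2,dy=+5->C; (1,5):dx=+6,dy=+9->C
  (1,6):dx=-2,dy=-2->C; (1,7):dx=-3,dy=-4->C; (1,8):dx=+9,dy=+3->C; (1,9):dx=+3,dy=+7->C
  (2,3):dx=-2,dy=+1->D; (2,4):dx=-5,dy=-6->C; (2,5):dx=-1,dy=-2->C; (2,6):dx=-9,dy=-13->C
  (2,7):dx=-10,dy=-15->C; (2,8):dx=+2,dy=-8->D; (2,9):dx=-4,dy=-4->C; (3,4):dx=-3,dy=-7->C
  (3,5):dx=+1,dy=-3->D; (3,6):dx=-7,dy=-14->C; (3,7):dx=-8,dy=-16->C; (3,8):dx=+4,dy=-9->D
  (3,9):dx=-2,dy=-5->C; (4,5):dx=+4,dy=+4->C; (4,6):dx=-4,dy=-7->C; (4,7):dx=-5,dy=-9->C
  (4,8):dx=+7,dy=-2->D; (4,9):dx=+1,dy=+2->C; (5,6):dx=-8,dy=-11->C; (5,7):dx=-9,dy=-13->C
  (5,8):dx=+3,dy=-6->D; (5,9):dx=-3,dy=-2->C; (6,7):dx=-1,dy=-2->C; (6,8):dx=+11,dy=+5->C
  (6,9):dx=+5,dy=+9->C; (7,8):dx=+12,dy=+7->C; (7,9):dx=+6,dy=+11->C; (8,9):dx=-6,dy=+4->D
Step 2: C = 29, D = 7, total pairs = 36.
Step 3: tau = (C - D)/(n(n-1)/2) = (29 - 7)/36 = 0.611111.
Step 4: Exact two-sided p-value (enumerate n! = 362880 permutations of y under H0): p = 0.024741.
Step 5: alpha = 0.05. reject H0.

tau_b = 0.6111 (C=29, D=7), p = 0.024741, reject H0.


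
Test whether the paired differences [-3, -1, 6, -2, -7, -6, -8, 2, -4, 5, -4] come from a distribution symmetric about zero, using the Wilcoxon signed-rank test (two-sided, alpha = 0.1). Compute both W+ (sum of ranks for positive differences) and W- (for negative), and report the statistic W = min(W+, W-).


Step 1: Drop any zero differences (none here) and take |d_i|.
|d| = [3, 1, 6, 2, 7, 6, 8, 2, 4, 5, 4]
Step 2: Midrank |d_i| (ties get averaged ranks).
ranks: |3|->4, |1|->1, |6|->8.5, |2|->2.5, |7|->10, |6|->8.5, |8|->11, |2|->2.5, |4|->5.5, |5|->7, |4|->5.5
Step 3: Attach original signs; sum ranks with positive sign and with negative sign.
W+ = 8.5 + 2.5 + 7 = 18
W- = 4 + 1 + 2.5 + 10 + 8.5 + 11 + 5.5 + 5.5 = 48
(Check: W+ + W- = 66 should equal n(n+1)/2 = 66.)
Step 4: Test statistic W = min(W+, W-) = 18.
Step 5: Ties in |d|, so use the tie-corrected normal approximation.
        E[W] = n(n+1)/4 = 11*12/4 = 33.
        Tie groups: |d|=2 (t=2), |d|=4 (t=2), |d|=6 (t=2); sum(t^3 - t) = 18.
        Var[W] = n(n+1)(2n+1)/24 - sum(t^3-t)/48 = 3036/24 - 18/48 = 126.125.
        z = (W - E[W]) / sqrt(Var[W]) = (18 - 33) / 11.2305 = -1.3356.
        Two-sided p = 2*Phi(z) = 0.181666.
Step 6: alpha = 0.1. fail to reject H0.

W+ = 18, W- = 48, W = min = 18, p = 0.181666, fail to reject H0.


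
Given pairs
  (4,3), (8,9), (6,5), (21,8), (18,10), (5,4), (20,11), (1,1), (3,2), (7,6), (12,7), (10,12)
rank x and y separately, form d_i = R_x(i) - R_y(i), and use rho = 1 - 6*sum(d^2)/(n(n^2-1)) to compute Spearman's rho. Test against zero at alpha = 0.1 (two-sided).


Step 1: Rank x and y separately (midranks; no ties here).
rank(x): 4->3, 8->7, 6->5, 21->12, 18->10, 5->4, 20->11, 1->1, 3->2, 7->6, 12->9, 10->8
rank(y): 3->3, 9->9, 5->5, 8->8, 10->10, 4->4, 11->11, 1->1, 2->2, 6->6, 7->7, 12->12
Step 2: d_i = R_x(i) - R_y(i); compute d_i^2.
  (3-3)^2=0, (7-9)^2=4, (5-5)^2=0, (12-8)^2=16, (10-10)^2=0, (4-4)^2=0, (11-11)^2=0, (1-1)^2=0, (2-2)^2=0, (6-6)^2=0, (9-7)^2=4, (8-12)^2=16
sum(d^2) = 40.
Step 3: rho = 1 - 6*40 / (12*(12^2 - 1)) = 1 - 240/1716 = 0.860140.
Step 4: Under H0, t = rho * sqrt((n-2)/(1-rho^2)) = 5.3327 ~ t(10).
Step 5: Two-sided p-value from the t-distribution with 10 df = 0.000332.
Step 6: alpha = 0.1. reject H0.

rho = 0.8601, p = 0.000332, reject H0 at alpha = 0.1.


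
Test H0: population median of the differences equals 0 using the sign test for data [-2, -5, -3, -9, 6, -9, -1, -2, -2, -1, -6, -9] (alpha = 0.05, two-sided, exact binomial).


Step 1: Discard zero differences. Original n = 12; n_eff = number of nonzero differences = 12.
Nonzero differences (with sign): -2, -5, -3, -9, +6, -9, -1, -2, -2, -1, -6, -9
Step 2: Count signs: positive = 1, negative = 11.
Step 3: Under H0: P(positive) = 0.5, so the number of positives S ~ Bin(12, 0.5).
Step 4: Two-sided exact p-value = sum of Bin(12,0.5) probabilities at or below the observed probability = 0.006348.
Step 5: alpha = 0.05. reject H0.

n_eff = 12, pos = 1, neg = 11, p = 0.006348, reject H0.


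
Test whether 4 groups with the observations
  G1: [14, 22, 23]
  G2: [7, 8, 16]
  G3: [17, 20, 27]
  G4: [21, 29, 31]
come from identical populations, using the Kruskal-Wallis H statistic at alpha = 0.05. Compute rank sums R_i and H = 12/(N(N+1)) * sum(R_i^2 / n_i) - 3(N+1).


Step 1: Combine all N = 12 observations and assign midranks.
sorted (value, group, rank): (7,G2,1), (8,G2,2), (14,G1,3), (16,G2,4), (17,G3,5), (20,G3,6), (21,G4,7), (22,G1,8), (23,G1,9), (27,G3,10), (29,G4,11), (31,G4,12)
Step 2: Sum ranks within each group.
R_1 = 20 (n_1 = 3)
R_2 = 7 (n_2 = 3)
R_3 = 21 (n_3 = 3)
R_4 = 30 (n_4 = 3)
Step 3: H = 12/(N(N+1)) * sum(R_i^2/n_i) - 3(N+1)
     = 12/(12*13) * (20^2/3 + 7^2/3 + 21^2/3 + 30^2/3) - 3*13
     = 0.076923 * 596.667 - 39
     = 6.897436.
Step 4: No ties, so H is used without correction.
Step 5: Under H0, H ~ chi^2(3); p-value = 0.075240.
Step 6: alpha = 0.05. fail to reject H0.

H = 6.8974, df = 3, p = 0.075240, fail to reject H0.


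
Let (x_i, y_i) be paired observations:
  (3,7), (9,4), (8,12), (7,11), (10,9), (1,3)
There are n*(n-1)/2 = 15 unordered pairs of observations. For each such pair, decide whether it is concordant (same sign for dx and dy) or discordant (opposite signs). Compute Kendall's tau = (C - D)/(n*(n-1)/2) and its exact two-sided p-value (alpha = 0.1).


Step 1: Enumerate the 15 unordered pairs (i,j) with i<j and classify each by sign(x_j-x_i) * sign(y_j-y_i).
  (1,2):dx=+6,dy=-3->D; (1,3):dx=+5,dy=+5->C; (1,4):dx=+4,dy=+4->C; (1,5):dx=+7,dy=+2->C
  (1,6):dx=-2,dy=-4->C; (2,3):dx=-1,dy=+8->D; (2,4):dx=-2,dy=+7->D; (2,5):dx=+1,dy=+5->C
  (2,6):dx=-8,dy=-1->C; (3,4):dx=-1,dy=-1->C; (3,5):dx=+2,dy=-3->D; (3,6):dx=-7,dy=-9->C
  (4,5):dx=+3,dy=-2->D; (4,6):dx=-6,dy=-8->C; (5,6):dx=-9,dy=-6->C
Step 2: C = 10, D = 5, total pairs = 15.
Step 3: tau = (C - D)/(n(n-1)/2) = (10 - 5)/15 = 0.333333.
Step 4: Exact two-sided p-value (enumerate n! = 720 permutations of y under H0): p = 0.469444.
Step 5: alpha = 0.1. fail to reject H0.

tau_b = 0.3333 (C=10, D=5), p = 0.469444, fail to reject H0.


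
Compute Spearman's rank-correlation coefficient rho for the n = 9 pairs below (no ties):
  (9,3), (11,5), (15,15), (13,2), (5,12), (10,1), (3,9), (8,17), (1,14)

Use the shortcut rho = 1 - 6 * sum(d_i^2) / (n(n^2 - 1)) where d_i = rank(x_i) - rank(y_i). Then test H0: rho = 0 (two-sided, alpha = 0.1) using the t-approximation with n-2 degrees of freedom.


Step 1: Rank x and y separately (midranks; no ties here).
rank(x): 9->5, 11->7, 15->9, 13->8, 5->3, 10->6, 3->2, 8->4, 1->1
rank(y): 3->3, 5->4, 15->8, 2->2, 12->6, 1->1, 9->5, 17->9, 14->7
Step 2: d_i = R_x(i) - R_y(i); compute d_i^2.
  (5-3)^2=4, (7-4)^2=9, (9-8)^2=1, (8-2)^2=36, (3-6)^2=9, (6-1)^2=25, (2-5)^2=9, (4-9)^2=25, (1-7)^2=36
sum(d^2) = 154.
Step 3: rho = 1 - 6*154 / (9*(9^2 - 1)) = 1 - 924/720 = -0.283333.
Step 4: Under H0, t = rho * sqrt((n-2)/(1-rho^2)) = -0.7817 ~ t(7).
Step 5: Two-sided p-value from the t-distribution with 7 df = 0.460030.
Step 6: alpha = 0.1. fail to reject H0.

rho = -0.2833, p = 0.460030, fail to reject H0 at alpha = 0.1.


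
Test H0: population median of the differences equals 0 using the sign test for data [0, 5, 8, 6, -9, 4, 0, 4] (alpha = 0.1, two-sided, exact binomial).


Step 1: Discard zero differences. Original n = 8; n_eff = number of nonzero differences = 6.
Nonzero differences (with sign): +5, +8, +6, -9, +4, +4
Step 2: Count signs: positive = 5, negative = 1.
Step 3: Under H0: P(positive) = 0.5, so the number of positives S ~ Bin(6, 0.5).
Step 4: Two-sided exact p-value = sum of Bin(6,0.5) probabilities at or below the observed probability = 0.218750.
Step 5: alpha = 0.1. fail to reject H0.

n_eff = 6, pos = 5, neg = 1, p = 0.218750, fail to reject H0.


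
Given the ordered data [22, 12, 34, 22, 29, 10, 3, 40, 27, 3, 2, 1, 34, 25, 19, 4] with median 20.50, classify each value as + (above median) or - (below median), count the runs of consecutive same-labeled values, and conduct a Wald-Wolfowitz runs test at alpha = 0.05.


Step 1: Compute median = 20.50; label A = above, B = below.
Labels in order: ABAAABBAABBBAABB  (n_A = 8, n_B = 8)
Step 2: Count runs R = 8.
Step 3: Under H0 (random ordering), E[R] = 2*n_A*n_B/(n_A+n_B) + 1 = 2*8*8/16 + 1 = 9.0000.
        Var[R] = 2*n_A*n_B*(2*n_A*n_B - n_A - n_B) / ((n_A+n_B)^2 * (n_A+n_B-1)) = 14336/3840 = 3.7333.
        SD[R] = 1.9322.
Step 4: Continuity-corrected z = (R + 0.5 - E[R]) / SD[R] = (8 + 0.5 - 9.0000) / 1.9322 = -0.2588.
Step 5: Two-sided p-value via normal approximation = 2*(1 - Phi(|z|)) = 0.795809.
Step 6: alpha = 0.05. fail to reject H0.

R = 8, z = -0.2588, p = 0.795809, fail to reject H0.


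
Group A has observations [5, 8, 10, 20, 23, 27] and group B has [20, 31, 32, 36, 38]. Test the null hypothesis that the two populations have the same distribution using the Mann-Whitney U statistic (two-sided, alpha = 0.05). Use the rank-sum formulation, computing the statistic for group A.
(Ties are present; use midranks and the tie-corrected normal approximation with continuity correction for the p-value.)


Step 1: Combine and sort all 11 observations; assign midranks.
sorted (value, group): (5,X), (8,X), (10,X), (20,X), (20,Y), (23,X), (27,X), (31,Y), (32,Y), (36,Y), (38,Y)
ranks: 5->1, 8->2, 10->3, 20->4.5, 20->4.5, 23->6, 27->7, 31->8, 32->9, 36->10, 38->11
Step 2: Rank sum for X: R1 = 1 + 2 + 3 + 4.5 + 6 + 7 = 23.5.
Step 3: U_X = R1 - n1(n1+1)/2 = 23.5 - 6*7/2 = 23.5 - 21 = 2.5.
       U_Y = n1*n2 - U_X = 30 - 2.5 = 27.5.
Step 4: Ties are present, so use the tie-corrected normal approximation (with continuity correction) for the p-value.
Step 5: p-value = 0.028100; compare to alpha = 0.05. reject H0.

U_X = 2.5, p = 0.028100, reject H0 at alpha = 0.05.


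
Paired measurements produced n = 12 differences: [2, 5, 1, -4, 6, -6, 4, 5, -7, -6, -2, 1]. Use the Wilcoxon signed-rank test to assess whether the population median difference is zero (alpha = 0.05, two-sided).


Step 1: Drop any zero differences (none here) and take |d_i|.
|d| = [2, 5, 1, 4, 6, 6, 4, 5, 7, 6, 2, 1]
Step 2: Midrank |d_i| (ties get averaged ranks).
ranks: |2|->3.5, |5|->7.5, |1|->1.5, |4|->5.5, |6|->10, |6|->10, |4|->5.5, |5|->7.5, |7|->12, |6|->10, |2|->3.5, |1|->1.5
Step 3: Attach original signs; sum ranks with positive sign and with negative sign.
W+ = 3.5 + 7.5 + 1.5 + 10 + 5.5 + 7.5 + 1.5 = 37
W- = 5.5 + 10 + 12 + 10 + 3.5 = 41
(Check: W+ + W- = 78 should equal n(n+1)/2 = 78.)
Step 4: Test statistic W = min(W+, W-) = 37.
Step 5: Ties in |d|, so use the tie-corrected normal approximation.
        E[W] = n(n+1)/4 = 12*13/4 = 39.
        Tie groups: |d|=1 (t=2), |d|=2 (t=2), |d|=4 (t=2), |d|=5 (t=2), |d|=6 (t=3); sum(t^3 - t) = 48.
        Var[W] = n(n+1)(2n+1)/24 - sum(t^3-t)/48 = 3900/24 - 48/48 = 161.5.
        z = (W - E[W]) / sqrt(Var[W]) = (37 - 39) / 12.7083 = -0.1574.
        Two-sided p = 2*Phi(z) = 0.874947.
Step 6: alpha = 0.05. fail to reject H0.

W+ = 37, W- = 41, W = min = 37, p = 0.874947, fail to reject H0.


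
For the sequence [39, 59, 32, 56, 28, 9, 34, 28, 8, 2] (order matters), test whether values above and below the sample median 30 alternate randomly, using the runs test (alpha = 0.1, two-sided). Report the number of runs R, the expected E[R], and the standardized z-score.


Step 1: Compute median = 30; label A = above, B = below.
Labels in order: AAAABBABBB  (n_A = 5, n_B = 5)
Step 2: Count runs R = 4.
Step 3: Under H0 (random ordering), E[R] = 2*n_A*n_B/(n_A+n_B) + 1 = 2*5*5/10 + 1 = 6.0000.
        Var[R] = 2*n_A*n_B*(2*n_A*n_B - n_A - n_B) / ((n_A+n_B)^2 * (n_A+n_B-1)) = 2000/900 = 2.2222.
        SD[R] = 1.4907.
Step 4: Continuity-corrected z = (R + 0.5 - E[R]) / SD[R] = (4 + 0.5 - 6.0000) / 1.4907 = -1.0062.
Step 5: Two-sided p-value via normal approximation = 2*(1 - Phi(|z|)) = 0.314305.
Step 6: alpha = 0.1. fail to reject H0.

R = 4, z = -1.0062, p = 0.314305, fail to reject H0.


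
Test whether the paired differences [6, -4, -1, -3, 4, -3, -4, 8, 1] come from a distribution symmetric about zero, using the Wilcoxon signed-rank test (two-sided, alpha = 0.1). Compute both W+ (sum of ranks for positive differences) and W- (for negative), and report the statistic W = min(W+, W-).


Step 1: Drop any zero differences (none here) and take |d_i|.
|d| = [6, 4, 1, 3, 4, 3, 4, 8, 1]
Step 2: Midrank |d_i| (ties get averaged ranks).
ranks: |6|->8, |4|->6, |1|->1.5, |3|->3.5, |4|->6, |3|->3.5, |4|->6, |8|->9, |1|->1.5
Step 3: Attach original signs; sum ranks with positive sign and with negative sign.
W+ = 8 + 6 + 9 + 1.5 = 24.5
W- = 6 + 1.5 + 3.5 + 3.5 + 6 = 20.5
(Check: W+ + W- = 45 should equal n(n+1)/2 = 45.)
Step 4: Test statistic W = min(W+, W-) = 20.5.
Step 5: Ties in |d|, so use the tie-corrected normal approximation.
        E[W] = n(n+1)/4 = 9*10/4 = 22.5.
        Tie groups: |d|=1 (t=2), |d|=3 (t=2), |d|=4 (t=3); sum(t^3 - t) = 36.
        Var[W] = n(n+1)(2n+1)/24 - sum(t^3-t)/48 = 1710/24 - 36/48 = 70.5.
        z = (W - E[W]) / sqrt(Var[W]) = (20.5 - 22.5) / 8.3964 = -0.2382.
        Two-sided p = 2*Phi(z) = 0.811729.
Step 6: alpha = 0.1. fail to reject H0.

W+ = 24.5, W- = 20.5, W = min = 20.5, p = 0.811729, fail to reject H0.


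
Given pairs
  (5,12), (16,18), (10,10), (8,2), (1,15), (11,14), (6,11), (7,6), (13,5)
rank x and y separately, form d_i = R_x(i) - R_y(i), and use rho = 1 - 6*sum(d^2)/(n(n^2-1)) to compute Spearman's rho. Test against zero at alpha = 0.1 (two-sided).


Step 1: Rank x and y separately (midranks; no ties here).
rank(x): 5->2, 16->9, 10->6, 8->5, 1->1, 11->7, 6->3, 7->4, 13->8
rank(y): 12->6, 18->9, 10->4, 2->1, 15->8, 14->7, 11->5, 6->3, 5->2
Step 2: d_i = R_x(i) - R_y(i); compute d_i^2.
  (2-6)^2=16, (9-9)^2=0, (6-4)^2=4, (5-1)^2=16, (1-8)^2=49, (7-7)^2=0, (3-5)^2=4, (4-3)^2=1, (8-2)^2=36
sum(d^2) = 126.
Step 3: rho = 1 - 6*126 / (9*(9^2 - 1)) = 1 - 756/720 = -0.050000.
Step 4: Under H0, t = rho * sqrt((n-2)/(1-rho^2)) = -0.1325 ~ t(7).
Step 5: Two-sided p-value from the t-distribution with 7 df = 0.898353.
Step 6: alpha = 0.1. fail to reject H0.

rho = -0.0500, p = 0.898353, fail to reject H0 at alpha = 0.1.


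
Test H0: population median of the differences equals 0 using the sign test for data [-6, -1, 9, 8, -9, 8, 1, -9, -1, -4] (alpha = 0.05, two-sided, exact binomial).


Step 1: Discard zero differences. Original n = 10; n_eff = number of nonzero differences = 10.
Nonzero differences (with sign): -6, -1, +9, +8, -9, +8, +1, -9, -1, -4
Step 2: Count signs: positive = 4, negative = 6.
Step 3: Under H0: P(positive) = 0.5, so the number of positives S ~ Bin(10, 0.5).
Step 4: Two-sided exact p-value = sum of Bin(10,0.5) probabilities at or below the observed probability = 0.753906.
Step 5: alpha = 0.05. fail to reject H0.

n_eff = 10, pos = 4, neg = 6, p = 0.753906, fail to reject H0.


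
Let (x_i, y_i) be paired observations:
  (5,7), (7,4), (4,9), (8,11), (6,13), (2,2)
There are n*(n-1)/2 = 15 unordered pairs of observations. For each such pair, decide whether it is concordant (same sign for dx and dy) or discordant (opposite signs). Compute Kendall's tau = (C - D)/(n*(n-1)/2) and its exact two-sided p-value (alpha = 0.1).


Step 1: Enumerate the 15 unordered pairs (i,j) with i<j and classify each by sign(x_j-x_i) * sign(y_j-y_i).
  (1,2):dx=+2,dy=-3->D; (1,3):dx=-1,dy=+2->D; (1,4):dx=+3,dy=+4->C; (1,5):dx=+1,dy=+6->C
  (1,6):dx=-3,dy=-5->C; (2,3):dx=-3,dy=+5->D; (2,4):dx=+1,dy=+7->C; (2,5):dx=-1,dy=+9->D
  (2,6):dx=-5,dy=-2->C; (3,4):dx=+4,dy=+2->C; (3,5):dx=+2,dy=+4->C; (3,6):dx=-2,dy=-7->C
  (4,5):dx=-2,dy=+2->D; (4,6):dx=-6,dy=-9->C; (5,6):dx=-4,dy=-11->C
Step 2: C = 10, D = 5, total pairs = 15.
Step 3: tau = (C - D)/(n(n-1)/2) = (10 - 5)/15 = 0.333333.
Step 4: Exact two-sided p-value (enumerate n! = 720 permutations of y under H0): p = 0.469444.
Step 5: alpha = 0.1. fail to reject H0.

tau_b = 0.3333 (C=10, D=5), p = 0.469444, fail to reject H0.


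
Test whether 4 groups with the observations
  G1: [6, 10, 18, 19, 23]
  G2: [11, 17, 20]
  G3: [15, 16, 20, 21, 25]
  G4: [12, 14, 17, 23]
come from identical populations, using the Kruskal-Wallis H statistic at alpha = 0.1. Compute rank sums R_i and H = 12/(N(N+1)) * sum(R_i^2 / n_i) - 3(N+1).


Step 1: Combine all N = 17 observations and assign midranks.
sorted (value, group, rank): (6,G1,1), (10,G1,2), (11,G2,3), (12,G4,4), (14,G4,5), (15,G3,6), (16,G3,7), (17,G2,8.5), (17,G4,8.5), (18,G1,10), (19,G1,11), (20,G2,12.5), (20,G3,12.5), (21,G3,14), (23,G1,15.5), (23,G4,15.5), (25,G3,17)
Step 2: Sum ranks within each group.
R_1 = 39.5 (n_1 = 5)
R_2 = 24 (n_2 = 3)
R_3 = 56.5 (n_3 = 5)
R_4 = 33 (n_4 = 4)
Step 3: H = 12/(N(N+1)) * sum(R_i^2/n_i) - 3(N+1)
     = 12/(17*18) * (39.5^2/5 + 24^2/3 + 56.5^2/5 + 33^2/4) - 3*18
     = 0.039216 * 1414.75 - 54
     = 1.480392.
Step 4: Ties present; correction factor C = 1 - 18/(17^3 - 17) = 0.996324. Corrected H = 1.480392 / 0.996324 = 1.485855.
Step 5: Under H0, H ~ chi^2(3); p-value = 0.685539.
Step 6: alpha = 0.1. fail to reject H0.

H = 1.4859, df = 3, p = 0.685539, fail to reject H0.


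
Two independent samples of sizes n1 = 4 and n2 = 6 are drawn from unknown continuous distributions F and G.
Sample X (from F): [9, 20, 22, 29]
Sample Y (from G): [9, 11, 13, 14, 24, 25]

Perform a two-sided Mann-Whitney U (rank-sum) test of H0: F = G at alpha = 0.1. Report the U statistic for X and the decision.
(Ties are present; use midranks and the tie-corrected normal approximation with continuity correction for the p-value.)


Step 1: Combine and sort all 10 observations; assign midranks.
sorted (value, group): (9,X), (9,Y), (11,Y), (13,Y), (14,Y), (20,X), (22,X), (24,Y), (25,Y), (29,X)
ranks: 9->1.5, 9->1.5, 11->3, 13->4, 14->5, 20->6, 22->7, 24->8, 25->9, 29->10
Step 2: Rank sum for X: R1 = 1.5 + 6 + 7 + 10 = 24.5.
Step 3: U_X = R1 - n1(n1+1)/2 = 24.5 - 4*5/2 = 24.5 - 10 = 14.5.
       U_Y = n1*n2 - U_X = 24 - 14.5 = 9.5.
Step 4: Ties are present, so use the tie-corrected normal approximation (with continuity correction) for the p-value.
Step 5: p-value = 0.668870; compare to alpha = 0.1. fail to reject H0.

U_X = 14.5, p = 0.668870, fail to reject H0 at alpha = 0.1.


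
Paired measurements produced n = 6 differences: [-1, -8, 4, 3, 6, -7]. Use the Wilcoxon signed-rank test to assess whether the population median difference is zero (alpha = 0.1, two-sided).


Step 1: Drop any zero differences (none here) and take |d_i|.
|d| = [1, 8, 4, 3, 6, 7]
Step 2: Midrank |d_i| (ties get averaged ranks).
ranks: |1|->1, |8|->6, |4|->3, |3|->2, |6|->4, |7|->5
Step 3: Attach original signs; sum ranks with positive sign and with negative sign.
W+ = 3 + 2 + 4 = 9
W- = 1 + 6 + 5 = 12
(Check: W+ + W- = 21 should equal n(n+1)/2 = 21.)
Step 4: Test statistic W = min(W+, W-) = 9.
Step 5: No ties, so the exact null distribution over the 2^6 = 64 sign assignments gives the two-sided p-value = 0.843750.
Step 6: alpha = 0.1. fail to reject H0.

W+ = 9, W- = 12, W = min = 9, p = 0.843750, fail to reject H0.


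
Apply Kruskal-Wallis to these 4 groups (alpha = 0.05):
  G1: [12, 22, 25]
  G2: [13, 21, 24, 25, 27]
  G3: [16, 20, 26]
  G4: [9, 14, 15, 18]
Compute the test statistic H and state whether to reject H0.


Step 1: Combine all N = 15 observations and assign midranks.
sorted (value, group, rank): (9,G4,1), (12,G1,2), (13,G2,3), (14,G4,4), (15,G4,5), (16,G3,6), (18,G4,7), (20,G3,8), (21,G2,9), (22,G1,10), (24,G2,11), (25,G1,12.5), (25,G2,12.5), (26,G3,14), (27,G2,15)
Step 2: Sum ranks within each group.
R_1 = 24.5 (n_1 = 3)
R_2 = 50.5 (n_2 = 5)
R_3 = 28 (n_3 = 3)
R_4 = 17 (n_4 = 4)
Step 3: H = 12/(N(N+1)) * sum(R_i^2/n_i) - 3(N+1)
     = 12/(15*16) * (24.5^2/3 + 50.5^2/5 + 28^2/3 + 17^2/4) - 3*16
     = 0.050000 * 1043.72 - 48
     = 4.185833.
Step 4: Ties present; correction factor C = 1 - 6/(15^3 - 15) = 0.998214. Corrected H = 4.185833 / 0.998214 = 4.193321.
Step 5: Under H0, H ~ chi^2(3); p-value = 0.241331.
Step 6: alpha = 0.05. fail to reject H0.

H = 4.1933, df = 3, p = 0.241331, fail to reject H0.


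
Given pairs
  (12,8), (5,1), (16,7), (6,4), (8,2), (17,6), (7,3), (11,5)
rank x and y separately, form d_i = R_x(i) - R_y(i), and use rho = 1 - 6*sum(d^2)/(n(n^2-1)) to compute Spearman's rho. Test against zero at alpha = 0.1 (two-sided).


Step 1: Rank x and y separately (midranks; no ties here).
rank(x): 12->6, 5->1, 16->7, 6->2, 8->4, 17->8, 7->3, 11->5
rank(y): 8->8, 1->1, 7->7, 4->4, 2->2, 6->6, 3->3, 5->5
Step 2: d_i = R_x(i) - R_y(i); compute d_i^2.
  (6-8)^2=4, (1-1)^2=0, (7-7)^2=0, (2-4)^2=4, (4-2)^2=4, (8-6)^2=4, (3-3)^2=0, (5-5)^2=0
sum(d^2) = 16.
Step 3: rho = 1 - 6*16 / (8*(8^2 - 1)) = 1 - 96/504 = 0.809524.
Step 4: Under H0, t = rho * sqrt((n-2)/(1-rho^2)) = 3.3776 ~ t(6).
Step 5: Two-sided p-value from the t-distribution with 6 df = 0.014903.
Step 6: alpha = 0.1. reject H0.

rho = 0.8095, p = 0.014903, reject H0 at alpha = 0.1.


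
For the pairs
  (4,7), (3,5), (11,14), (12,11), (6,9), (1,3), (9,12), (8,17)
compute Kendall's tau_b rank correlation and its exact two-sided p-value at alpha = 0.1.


Step 1: Enumerate the 28 unordered pairs (i,j) with i<j and classify each by sign(x_j-x_i) * sign(y_j-y_i).
  (1,2):dx=-1,dy=-2->C; (1,3):dx=+7,dy=+7->C; (1,4):dx=+8,dy=+4->C; (1,5):dx=+2,dy=+2->C
  (1,6):dx=-3,dy=-4->C; (1,7):dx=+5,dy=+5->C; (1,8):dx=+4,dy=+10->C; (2,3):dx=+8,dy=+9->C
  (2,4):dx=+9,dy=+6->C; (2,5):dx=+3,dy=+4->C; (2,6):dx=-2,dy=-2->C; (2,7):dx=+6,dy=+7->C
  (2,8):dx=+5,dy=+12->C; (3,4):dx=+1,dy=-3->D; (3,5):dx=-5,dy=-5->C; (3,6):dx=-10,dy=-11->C
  (3,7):dx=-2,dy=-2->C; (3,8):dx=-3,dy=+3->D; (4,5):dx=-6,dy=-2->C; (4,6):dx=-11,dy=-8->C
  (4,7):dx=-3,dy=+1->D; (4,8):dx=-4,dy=+6->D; (5,6):dx=-5,dy=-6->C; (5,7):dx=+3,dy=+3->C
  (5,8):dx=+2,dy=+8->C; (6,7):dx=+8,dy=+9->C; (6,8):dx=+7,dy=+14->C; (7,8):dx=-1,dy=+5->D
Step 2: C = 23, D = 5, total pairs = 28.
Step 3: tau = (C - D)/(n(n-1)/2) = (23 - 5)/28 = 0.642857.
Step 4: Exact two-sided p-value (enumerate n! = 40320 permutations of y under H0): p = 0.031151.
Step 5: alpha = 0.1. reject H0.

tau_b = 0.6429 (C=23, D=5), p = 0.031151, reject H0.


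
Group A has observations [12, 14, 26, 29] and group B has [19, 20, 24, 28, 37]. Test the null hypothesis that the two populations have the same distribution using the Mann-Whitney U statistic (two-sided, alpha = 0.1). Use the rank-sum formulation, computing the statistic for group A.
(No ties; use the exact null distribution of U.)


Step 1: Combine and sort all 9 observations; assign midranks.
sorted (value, group): (12,X), (14,X), (19,Y), (20,Y), (24,Y), (26,X), (28,Y), (29,X), (37,Y)
ranks: 12->1, 14->2, 19->3, 20->4, 24->5, 26->6, 28->7, 29->8, 37->9
Step 2: Rank sum for X: R1 = 1 + 2 + 6 + 8 = 17.
Step 3: U_X = R1 - n1(n1+1)/2 = 17 - 4*5/2 = 17 - 10 = 7.
       U_Y = n1*n2 - U_X = 20 - 7 = 13.
Step 4: No ties, so the exact null distribution of U (based on enumerating the C(9,4) = 126 equally likely rank assignments) gives the two-sided p-value.
Step 5: p-value = 0.555556; compare to alpha = 0.1. fail to reject H0.

U_X = 7, p = 0.555556, fail to reject H0 at alpha = 0.1.


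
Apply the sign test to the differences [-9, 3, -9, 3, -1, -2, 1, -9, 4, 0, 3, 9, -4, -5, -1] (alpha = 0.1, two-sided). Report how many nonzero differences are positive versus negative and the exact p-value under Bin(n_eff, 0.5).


Step 1: Discard zero differences. Original n = 15; n_eff = number of nonzero differences = 14.
Nonzero differences (with sign): -9, +3, -9, +3, -1, -2, +1, -9, +4, +3, +9, -4, -5, -1
Step 2: Count signs: positive = 6, negative = 8.
Step 3: Under H0: P(positive) = 0.5, so the number of positives S ~ Bin(14, 0.5).
Step 4: Two-sided exact p-value = sum of Bin(14,0.5) probabilities at or below the observed probability = 0.790527.
Step 5: alpha = 0.1. fail to reject H0.

n_eff = 14, pos = 6, neg = 8, p = 0.790527, fail to reject H0.


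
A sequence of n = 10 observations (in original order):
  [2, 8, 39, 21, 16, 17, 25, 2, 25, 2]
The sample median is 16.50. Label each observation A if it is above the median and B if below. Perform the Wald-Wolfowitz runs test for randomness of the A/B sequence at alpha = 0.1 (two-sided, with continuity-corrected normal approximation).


Step 1: Compute median = 16.50; label A = above, B = below.
Labels in order: BBAABAABAB  (n_A = 5, n_B = 5)
Step 2: Count runs R = 7.
Step 3: Under H0 (random ordering), E[R] = 2*n_A*n_B/(n_A+n_B) + 1 = 2*5*5/10 + 1 = 6.0000.
        Var[R] = 2*n_A*n_B*(2*n_A*n_B - n_A - n_B) / ((n_A+n_B)^2 * (n_A+n_B-1)) = 2000/900 = 2.2222.
        SD[R] = 1.4907.
Step 4: Continuity-corrected z = (R - 0.5 - E[R]) / SD[R] = (7 - 0.5 - 6.0000) / 1.4907 = 0.3354.
Step 5: Two-sided p-value via normal approximation = 2*(1 - Phi(|z|)) = 0.737316.
Step 6: alpha = 0.1. fail to reject H0.

R = 7, z = 0.3354, p = 0.737316, fail to reject H0.


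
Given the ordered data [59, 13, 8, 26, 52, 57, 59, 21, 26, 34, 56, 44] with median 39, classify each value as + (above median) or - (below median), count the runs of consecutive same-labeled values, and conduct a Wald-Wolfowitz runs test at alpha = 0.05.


Step 1: Compute median = 39; label A = above, B = below.
Labels in order: ABBBAAABBBAA  (n_A = 6, n_B = 6)
Step 2: Count runs R = 5.
Step 3: Under H0 (random ordering), E[R] = 2*n_A*n_B/(n_A+n_B) + 1 = 2*6*6/12 + 1 = 7.0000.
        Var[R] = 2*n_A*n_B*(2*n_A*n_B - n_A - n_B) / ((n_A+n_B)^2 * (n_A+n_B-1)) = 4320/1584 = 2.7273.
        SD[R] = 1.6514.
Step 4: Continuity-corrected z = (R + 0.5 - E[R]) / SD[R] = (5 + 0.5 - 7.0000) / 1.6514 = -0.9083.
Step 5: Two-sided p-value via normal approximation = 2*(1 - Phi(|z|)) = 0.363722.
Step 6: alpha = 0.05. fail to reject H0.

R = 5, z = -0.9083, p = 0.363722, fail to reject H0.


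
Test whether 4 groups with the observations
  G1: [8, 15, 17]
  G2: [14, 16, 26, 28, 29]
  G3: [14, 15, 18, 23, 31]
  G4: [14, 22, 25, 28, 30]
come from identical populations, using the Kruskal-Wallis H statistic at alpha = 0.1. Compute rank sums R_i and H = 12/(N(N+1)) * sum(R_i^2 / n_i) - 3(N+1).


Step 1: Combine all N = 18 observations and assign midranks.
sorted (value, group, rank): (8,G1,1), (14,G2,3), (14,G3,3), (14,G4,3), (15,G1,5.5), (15,G3,5.5), (16,G2,7), (17,G1,8), (18,G3,9), (22,G4,10), (23,G3,11), (25,G4,12), (26,G2,13), (28,G2,14.5), (28,G4,14.5), (29,G2,16), (30,G4,17), (31,G3,18)
Step 2: Sum ranks within each group.
R_1 = 14.5 (n_1 = 3)
R_2 = 53.5 (n_2 = 5)
R_3 = 46.5 (n_3 = 5)
R_4 = 56.5 (n_4 = 5)
Step 3: H = 12/(N(N+1)) * sum(R_i^2/n_i) - 3(N+1)
     = 12/(18*19) * (14.5^2/3 + 53.5^2/5 + 46.5^2/5 + 56.5^2/5) - 3*19
     = 0.035088 * 1713.43 - 57
     = 3.120468.
Step 4: Ties present; correction factor C = 1 - 36/(18^3 - 18) = 0.993808. Corrected H = 3.120468 / 0.993808 = 3.139910.
Step 5: Under H0, H ~ chi^2(3); p-value = 0.370553.
Step 6: alpha = 0.1. fail to reject H0.

H = 3.1399, df = 3, p = 0.370553, fail to reject H0.


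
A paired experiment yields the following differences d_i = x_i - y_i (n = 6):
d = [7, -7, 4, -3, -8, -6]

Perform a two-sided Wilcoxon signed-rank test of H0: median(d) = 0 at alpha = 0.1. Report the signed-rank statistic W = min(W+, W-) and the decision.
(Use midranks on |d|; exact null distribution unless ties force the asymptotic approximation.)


Step 1: Drop any zero differences (none here) and take |d_i|.
|d| = [7, 7, 4, 3, 8, 6]
Step 2: Midrank |d_i| (ties get averaged ranks).
ranks: |7|->4.5, |7|->4.5, |4|->2, |3|->1, |8|->6, |6|->3
Step 3: Attach original signs; sum ranks with positive sign and with negative sign.
W+ = 4.5 + 2 = 6.5
W- = 4.5 + 1 + 6 + 3 = 14.5
(Check: W+ + W- = 21 should equal n(n+1)/2 = 21.)
Step 4: Test statistic W = min(W+, W-) = 6.5.
Step 5: Ties in |d|, so use the tie-corrected normal approximation.
        E[W] = n(n+1)/4 = 6*7/4 = 10.5.
        Tie groups: |d|=7 (t=2); sum(t^3 - t) = 6.
        Var[W] = n(n+1)(2n+1)/24 - sum(t^3-t)/48 = 546/24 - 6/48 = 22.625.
        z = (W - E[W]) / sqrt(Var[W]) = (6.5 - 10.5) / 4.7566 = -0.8409.
        Two-sided p = 2*Phi(z) = 0.400381.
Step 6: alpha = 0.1. fail to reject H0.

W+ = 6.5, W- = 14.5, W = min = 6.5, p = 0.400381, fail to reject H0.


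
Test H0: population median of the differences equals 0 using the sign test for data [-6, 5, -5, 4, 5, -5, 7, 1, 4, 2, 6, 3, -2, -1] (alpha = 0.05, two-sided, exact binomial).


Step 1: Discard zero differences. Original n = 14; n_eff = number of nonzero differences = 14.
Nonzero differences (with sign): -6, +5, -5, +4, +5, -5, +7, +1, +4, +2, +6, +3, -2, -1
Step 2: Count signs: positive = 9, negative = 5.
Step 3: Under H0: P(positive) = 0.5, so the number of positives S ~ Bin(14, 0.5).
Step 4: Two-sided exact p-value = sum of Bin(14,0.5) probabilities at or below the observed probability = 0.423950.
Step 5: alpha = 0.05. fail to reject H0.

n_eff = 14, pos = 9, neg = 5, p = 0.423950, fail to reject H0.


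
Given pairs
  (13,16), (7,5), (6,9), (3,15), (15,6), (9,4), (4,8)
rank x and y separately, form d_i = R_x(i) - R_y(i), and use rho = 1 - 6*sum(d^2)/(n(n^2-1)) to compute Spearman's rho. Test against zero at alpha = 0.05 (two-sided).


Step 1: Rank x and y separately (midranks; no ties here).
rank(x): 13->6, 7->4, 6->3, 3->1, 15->7, 9->5, 4->2
rank(y): 16->7, 5->2, 9->5, 15->6, 6->3, 4->1, 8->4
Step 2: d_i = R_x(i) - R_y(i); compute d_i^2.
  (6-7)^2=1, (4-2)^2=4, (3-5)^2=4, (1-6)^2=25, (7-3)^2=16, (5-1)^2=16, (2-4)^2=4
sum(d^2) = 70.
Step 3: rho = 1 - 6*70 / (7*(7^2 - 1)) = 1 - 420/336 = -0.250000.
Step 4: Under H0, t = rho * sqrt((n-2)/(1-rho^2)) = -0.5774 ~ t(5).
Step 5: Two-sided p-value from the t-distribution with 5 df = 0.588724.
Step 6: alpha = 0.05. fail to reject H0.

rho = -0.2500, p = 0.588724, fail to reject H0 at alpha = 0.05.


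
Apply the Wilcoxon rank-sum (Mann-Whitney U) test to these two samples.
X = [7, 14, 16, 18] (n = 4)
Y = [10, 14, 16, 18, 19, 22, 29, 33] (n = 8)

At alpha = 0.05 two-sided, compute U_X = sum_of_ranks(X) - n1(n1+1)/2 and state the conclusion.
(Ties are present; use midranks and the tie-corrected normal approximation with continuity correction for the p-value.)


Step 1: Combine and sort all 12 observations; assign midranks.
sorted (value, group): (7,X), (10,Y), (14,X), (14,Y), (16,X), (16,Y), (18,X), (18,Y), (19,Y), (22,Y), (29,Y), (33,Y)
ranks: 7->1, 10->2, 14->3.5, 14->3.5, 16->5.5, 16->5.5, 18->7.5, 18->7.5, 19->9, 22->10, 29->11, 33->12
Step 2: Rank sum for X: R1 = 1 + 3.5 + 5.5 + 7.5 = 17.5.
Step 3: U_X = R1 - n1(n1+1)/2 = 17.5 - 4*5/2 = 17.5 - 10 = 7.5.
       U_Y = n1*n2 - U_X = 32 - 7.5 = 24.5.
Step 4: Ties are present, so use the tie-corrected normal approximation (with continuity correction) for the p-value.
Step 5: p-value = 0.171966; compare to alpha = 0.05. fail to reject H0.

U_X = 7.5, p = 0.171966, fail to reject H0 at alpha = 0.05.


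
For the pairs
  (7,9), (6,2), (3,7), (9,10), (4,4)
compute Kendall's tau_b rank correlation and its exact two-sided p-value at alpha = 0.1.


Step 1: Enumerate the 10 unordered pairs (i,j) with i<j and classify each by sign(x_j-x_i) * sign(y_j-y_i).
  (1,2):dx=-1,dy=-7->C; (1,3):dx=-4,dy=-2->C; (1,4):dx=+2,dy=+1->C; (1,5):dx=-3,dy=-5->C
  (2,3):dx=-3,dy=+5->D; (2,4):dx=+3,dy=+8->C; (2,5):dx=-2,dy=+2->D; (3,4):dx=+6,dy=+3->C
  (3,5):dx=+1,dy=-3->D; (4,5):dx=-5,dy=-6->C
Step 2: C = 7, D = 3, total pairs = 10.
Step 3: tau = (C - D)/(n(n-1)/2) = (7 - 3)/10 = 0.400000.
Step 4: Exact two-sided p-value (enumerate n! = 120 permutations of y under H0): p = 0.483333.
Step 5: alpha = 0.1. fail to reject H0.

tau_b = 0.4000 (C=7, D=3), p = 0.483333, fail to reject H0.


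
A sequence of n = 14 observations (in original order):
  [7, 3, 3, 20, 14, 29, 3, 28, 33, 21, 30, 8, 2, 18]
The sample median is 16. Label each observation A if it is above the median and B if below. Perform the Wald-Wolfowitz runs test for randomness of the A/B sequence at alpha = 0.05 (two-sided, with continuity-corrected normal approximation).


Step 1: Compute median = 16; label A = above, B = below.
Labels in order: BBBABABAAAABBA  (n_A = 7, n_B = 7)
Step 2: Count runs R = 8.
Step 3: Under H0 (random ordering), E[R] = 2*n_A*n_B/(n_A+n_B) + 1 = 2*7*7/14 + 1 = 8.0000.
        Var[R] = 2*n_A*n_B*(2*n_A*n_B - n_A - n_B) / ((n_A+n_B)^2 * (n_A+n_B-1)) = 8232/2548 = 3.2308.
        SD[R] = 1.7974.
Step 4: R = E[R], so z = 0 with no continuity correction.
Step 5: Two-sided p-value via normal approximation = 2*(1 - Phi(|z|)) = 1.000000.
Step 6: alpha = 0.05. fail to reject H0.

R = 8, z = 0.0000, p = 1.000000, fail to reject H0.


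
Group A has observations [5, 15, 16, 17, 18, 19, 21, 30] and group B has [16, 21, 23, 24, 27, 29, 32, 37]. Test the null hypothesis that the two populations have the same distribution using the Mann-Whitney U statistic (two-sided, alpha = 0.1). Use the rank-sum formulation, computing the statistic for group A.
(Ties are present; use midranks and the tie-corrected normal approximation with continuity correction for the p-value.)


Step 1: Combine and sort all 16 observations; assign midranks.
sorted (value, group): (5,X), (15,X), (16,X), (16,Y), (17,X), (18,X), (19,X), (21,X), (21,Y), (23,Y), (24,Y), (27,Y), (29,Y), (30,X), (32,Y), (37,Y)
ranks: 5->1, 15->2, 16->3.5, 16->3.5, 17->5, 18->6, 19->7, 21->8.5, 21->8.5, 23->10, 24->11, 27->12, 29->13, 30->14, 32->15, 37->16
Step 2: Rank sum for X: R1 = 1 + 2 + 3.5 + 5 + 6 + 7 + 8.5 + 14 = 47.
Step 3: U_X = R1 - n1(n1+1)/2 = 47 - 8*9/2 = 47 - 36 = 11.
       U_Y = n1*n2 - U_X = 64 - 11 = 53.
Step 4: Ties are present, so use the tie-corrected normal approximation (with continuity correction) for the p-value.
Step 5: p-value = 0.031076; compare to alpha = 0.1. reject H0.

U_X = 11, p = 0.031076, reject H0 at alpha = 0.1.


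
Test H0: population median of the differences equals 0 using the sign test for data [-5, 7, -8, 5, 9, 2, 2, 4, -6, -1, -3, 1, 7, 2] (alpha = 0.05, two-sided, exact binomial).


Step 1: Discard zero differences. Original n = 14; n_eff = number of nonzero differences = 14.
Nonzero differences (with sign): -5, +7, -8, +5, +9, +2, +2, +4, -6, -1, -3, +1, +7, +2
Step 2: Count signs: positive = 9, negative = 5.
Step 3: Under H0: P(positive) = 0.5, so the number of positives S ~ Bin(14, 0.5).
Step 4: Two-sided exact p-value = sum of Bin(14,0.5) probabilities at or below the observed probability = 0.423950.
Step 5: alpha = 0.05. fail to reject H0.

n_eff = 14, pos = 9, neg = 5, p = 0.423950, fail to reject H0.


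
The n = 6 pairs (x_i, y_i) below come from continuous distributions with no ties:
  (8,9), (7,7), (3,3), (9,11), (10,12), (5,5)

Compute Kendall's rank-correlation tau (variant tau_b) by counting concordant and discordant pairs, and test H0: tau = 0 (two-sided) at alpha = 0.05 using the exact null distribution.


Step 1: Enumerate the 15 unordered pairs (i,j) with i<j and classify each by sign(x_j-x_i) * sign(y_j-y_i).
  (1,2):dx=-1,dy=-2->C; (1,3):dx=-5,dy=-6->C; (1,4):dx=+1,dy=+2->C; (1,5):dx=+2,dy=+3->C
  (1,6):dx=-3,dy=-4->C; (2,3):dx=-4,dy=-4->C; (2,4):dx=+2,dy=+4->C; (2,5):dx=+3,dy=+5->C
  (2,6):dx=-2,dy=-2->C; (3,4):dx=+6,dy=+8->C; (3,5):dx=+7,dy=+9->C; (3,6):dx=+2,dy=+2->C
  (4,5):dx=+1,dy=+1->C; (4,6):dx=-4,dy=-6->C; (5,6):dx=-5,dy=-7->C
Step 2: C = 15, D = 0, total pairs = 15.
Step 3: tau = (C - D)/(n(n-1)/2) = (15 - 0)/15 = 1.000000.
Step 4: Exact two-sided p-value (enumerate n! = 720 permutations of y under H0): p = 0.002778.
Step 5: alpha = 0.05. reject H0.

tau_b = 1.0000 (C=15, D=0), p = 0.002778, reject H0.


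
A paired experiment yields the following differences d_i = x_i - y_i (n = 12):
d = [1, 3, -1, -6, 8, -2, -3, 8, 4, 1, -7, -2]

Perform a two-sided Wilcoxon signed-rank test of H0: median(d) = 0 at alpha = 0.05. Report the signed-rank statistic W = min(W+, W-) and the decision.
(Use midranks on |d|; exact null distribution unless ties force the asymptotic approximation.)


Step 1: Drop any zero differences (none here) and take |d_i|.
|d| = [1, 3, 1, 6, 8, 2, 3, 8, 4, 1, 7, 2]
Step 2: Midrank |d_i| (ties get averaged ranks).
ranks: |1|->2, |3|->6.5, |1|->2, |6|->9, |8|->11.5, |2|->4.5, |3|->6.5, |8|->11.5, |4|->8, |1|->2, |7|->10, |2|->4.5
Step 3: Attach original signs; sum ranks with positive sign and with negative sign.
W+ = 2 + 6.5 + 11.5 + 11.5 + 8 + 2 = 41.5
W- = 2 + 9 + 4.5 + 6.5 + 10 + 4.5 = 36.5
(Check: W+ + W- = 78 should equal n(n+1)/2 = 78.)
Step 4: Test statistic W = min(W+, W-) = 36.5.
Step 5: Ties in |d|, so use the tie-corrected normal approximation.
        E[W] = n(n+1)/4 = 12*13/4 = 39.
        Tie groups: |d|=1 (t=3), |d|=2 (t=2), |d|=3 (t=2), |d|=8 (t=2); sum(t^3 - t) = 42.
        Var[W] = n(n+1)(2n+1)/24 - sum(t^3-t)/48 = 3900/24 - 42/48 = 161.625.
        z = (W - E[W]) / sqrt(Var[W]) = (36.5 - 39) / 12.7132 = -0.1966.
        Two-sided p = 2*Phi(z) = 0.844104.
Step 6: alpha = 0.05. fail to reject H0.

W+ = 41.5, W- = 36.5, W = min = 36.5, p = 0.844104, fail to reject H0.
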